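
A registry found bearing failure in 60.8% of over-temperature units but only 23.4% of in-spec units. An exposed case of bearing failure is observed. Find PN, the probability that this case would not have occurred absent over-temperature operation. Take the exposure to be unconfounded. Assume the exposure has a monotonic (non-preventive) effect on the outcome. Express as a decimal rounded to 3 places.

p₁ = 0.608, p₀ = 0.234.
Under exogeneity and monotonicity, PN = (p₁ − p₀) / p₁.
PN = (0.608 − 0.234) / 0.608 = 0.374 / 0.608 ≈ 0.6151

PN ≈ 0.615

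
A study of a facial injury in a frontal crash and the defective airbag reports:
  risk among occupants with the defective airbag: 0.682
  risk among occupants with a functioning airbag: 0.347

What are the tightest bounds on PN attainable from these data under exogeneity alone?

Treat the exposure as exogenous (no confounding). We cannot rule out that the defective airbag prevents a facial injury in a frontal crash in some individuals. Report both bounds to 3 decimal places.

Let p₁ = 0.682, p₀ = 0.347.
Under exogeneity alone the bounds on PN are max{0,(p₁−p₀)/p₁} ≤ PN ≤ min{1,(1−p₀)/p₁}.
  lower = (p₁ − p₀)/p₁ = 0.335 / 0.682 ≈ 0.4912
  upper = min{1, (1 − p₀)/p₁} = 0.653 / 0.682 ≈ 0.9575

0.491 ≤ PN ≤ 0.957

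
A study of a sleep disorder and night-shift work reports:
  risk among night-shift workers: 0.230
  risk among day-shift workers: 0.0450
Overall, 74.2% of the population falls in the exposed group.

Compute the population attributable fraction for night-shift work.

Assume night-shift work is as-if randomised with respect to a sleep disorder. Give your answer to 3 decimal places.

Let p₁ = 0.23, p₀ = 0.045.
Overall risk P(Y=1) = π·p₁ + (1−π)·p₀ = 0.742×0.23 + 0.258×0.045 = 0.18227.
Under exogeneity, PAF = [P(Y=1) − p₀] / P(Y=1).
PAF = (0.18227 − 0.045) / 0.18227 ≈ 0.7531

PAF ≈ 0.753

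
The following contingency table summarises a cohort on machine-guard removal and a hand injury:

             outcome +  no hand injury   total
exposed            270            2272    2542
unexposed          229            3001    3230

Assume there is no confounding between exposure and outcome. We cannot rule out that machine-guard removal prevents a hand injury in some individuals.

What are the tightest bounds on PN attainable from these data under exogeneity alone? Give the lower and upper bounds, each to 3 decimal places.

p₁ = P(outcome | exposed) = 270/2542 = 0.10622
p₀ = P(outcome | unexposed) = 229/3230 = 0.070898
Under exogeneity alone the bounds on PN are max{0,(p₁−p₀)/p₁} ≤ PN ≤ min{1,(1−p₀)/p₁}.
  lower = (p₁ − p₀)/p₁ = 0.035318 / 0.10622 ≈ 0.3325
  upper = min{1, (1 − p₀)/p₁} = 0.9291 / 0.10622 ≈ 8.7473 → capped at 1

0.333 ≤ PN ≤ 1.000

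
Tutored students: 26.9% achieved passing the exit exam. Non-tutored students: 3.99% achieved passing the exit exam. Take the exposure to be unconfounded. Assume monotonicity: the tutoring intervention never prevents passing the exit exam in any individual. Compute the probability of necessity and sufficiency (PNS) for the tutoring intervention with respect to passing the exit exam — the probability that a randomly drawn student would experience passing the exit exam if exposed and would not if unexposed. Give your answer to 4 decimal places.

p₁ = 0.269, p₀ = 0.0399.
Under exogeneity and monotonicity, PNS = p₁ − p₀.
PNS = 0.269 − 0.0399 = 0.2291

PNS ≈ 0.2291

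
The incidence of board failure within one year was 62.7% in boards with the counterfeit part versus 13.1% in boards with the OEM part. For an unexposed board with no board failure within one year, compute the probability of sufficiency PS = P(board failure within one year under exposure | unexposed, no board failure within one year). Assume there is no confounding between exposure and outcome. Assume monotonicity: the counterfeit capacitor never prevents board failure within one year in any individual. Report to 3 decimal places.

PS ≈ 0.571

p₁ = 0.627, p₀ = 0.131.
Under exogeneity and monotonicity, PS = (p₁ − p₀) / (1 − p₀).
PS = (0.627 − 0.131) / (1 − 0.131) = 0.496 / 0.869 ≈ 0.5708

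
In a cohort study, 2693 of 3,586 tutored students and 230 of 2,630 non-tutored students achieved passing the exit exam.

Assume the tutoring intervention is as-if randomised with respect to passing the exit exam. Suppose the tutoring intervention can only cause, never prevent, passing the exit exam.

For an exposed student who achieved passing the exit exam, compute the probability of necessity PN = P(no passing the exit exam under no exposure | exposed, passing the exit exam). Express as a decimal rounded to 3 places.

p₁ = P(outcome | exposed) = 2693/3586 = 0.75098
p₀ = P(outcome | unexposed) = 230/2630 = 0.087452
Under exogeneity and monotonicity, PN = (p₁ − p₀) / p₁.
PN = (0.75098 − 0.087452) / 0.75098 = 0.66352 / 0.75098 ≈ 0.8835

PN ≈ 0.884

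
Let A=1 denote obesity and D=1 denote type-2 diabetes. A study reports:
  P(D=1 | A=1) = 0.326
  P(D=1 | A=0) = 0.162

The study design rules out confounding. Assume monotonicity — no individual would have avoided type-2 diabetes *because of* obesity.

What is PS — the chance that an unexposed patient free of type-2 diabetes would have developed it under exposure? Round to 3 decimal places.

PS ≈ 0.196

Let p₁ = 0.326, p₀ = 0.162.
Under exogeneity and monotonicity, PS = (p₁ − p₀) / (1 − p₀).
PS = (0.326 − 0.162) / (1 − 0.162) = 0.164 / 0.838 ≈ 0.1957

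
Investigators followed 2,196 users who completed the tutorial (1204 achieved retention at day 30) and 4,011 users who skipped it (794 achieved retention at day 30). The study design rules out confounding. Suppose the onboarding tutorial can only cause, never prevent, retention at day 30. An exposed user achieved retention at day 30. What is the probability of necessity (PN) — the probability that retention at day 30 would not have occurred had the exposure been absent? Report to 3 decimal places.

PN ≈ 0.639

p₁ = P(outcome | exposed) = 1204/2196 = 0.54827
p₀ = P(outcome | unexposed) = 794/4011 = 0.19796
Under exogeneity and monotonicity, PN = (p₁ − p₀) / p₁.
PN = (0.54827 − 0.19796) / 0.54827 = 0.35031 / 0.54827 ≈ 0.6389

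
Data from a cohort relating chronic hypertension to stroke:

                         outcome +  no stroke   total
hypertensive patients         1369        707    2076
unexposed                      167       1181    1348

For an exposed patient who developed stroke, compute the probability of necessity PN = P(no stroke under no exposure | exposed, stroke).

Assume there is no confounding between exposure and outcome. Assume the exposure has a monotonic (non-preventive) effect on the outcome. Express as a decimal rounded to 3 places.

p₁ = P(outcome | exposed) = 1369/2076 = 0.65944
p₀ = P(outcome | unexposed) = 167/1348 = 0.12389
Under exogeneity and monotonicity, PN = (p₁ − p₀)/p₁.
PN = (0.65944 − 0.12389) / 0.65944 ≈ 0.8121

PN ≈ 0.812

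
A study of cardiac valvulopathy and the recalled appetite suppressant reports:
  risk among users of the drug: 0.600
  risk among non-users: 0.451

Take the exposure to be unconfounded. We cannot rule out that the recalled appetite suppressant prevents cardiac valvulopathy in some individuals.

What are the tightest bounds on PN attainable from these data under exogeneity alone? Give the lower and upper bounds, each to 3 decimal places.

Let p₁ = 0.6, p₀ = 0.451.
Under exogeneity alone the bounds on PN are max{0,(p₁−p₀)/p₁} ≤ PN ≤ min{1,(1−p₀)/p₁}.
  lower = (p₁ − p₀)/p₁ = 0.149 / 0.6 ≈ 0.2483
  upper = min{1, (1 − p₀)/p₁} = 0.549 / 0.6 ≈ 0.9150

0.248 ≤ PN ≤ 0.915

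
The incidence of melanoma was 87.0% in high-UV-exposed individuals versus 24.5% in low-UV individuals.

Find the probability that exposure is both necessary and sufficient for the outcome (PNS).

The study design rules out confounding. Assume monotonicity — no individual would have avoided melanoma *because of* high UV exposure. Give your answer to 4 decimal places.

p₁ = 0.87, p₀ = 0.245.
Under exogeneity and monotonicity, PNS = p₁ − p₀.
PNS = 0.87 − 0.245 = 0.625

PNS ≈ 0.6250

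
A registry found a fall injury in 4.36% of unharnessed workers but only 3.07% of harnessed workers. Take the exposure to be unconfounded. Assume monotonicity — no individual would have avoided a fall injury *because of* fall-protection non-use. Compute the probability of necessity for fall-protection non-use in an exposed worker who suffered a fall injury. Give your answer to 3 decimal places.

PN ≈ 0.296

p₁ = 0.0436, p₀ = 0.0307.
Under exogeneity and monotonicity, PN = (p₁ − p₀) / p₁.
PN = (0.0436 − 0.0307) / 0.0436 = 0.0129 / 0.0436 ≈ 0.2959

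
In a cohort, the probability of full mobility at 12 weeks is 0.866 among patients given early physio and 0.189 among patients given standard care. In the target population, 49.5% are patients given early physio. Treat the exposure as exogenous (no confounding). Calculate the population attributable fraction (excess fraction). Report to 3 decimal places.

PAF ≈ 0.639

Let p₁ = 0.866, p₀ = 0.189.
Overall risk P(Y=1) = π·p₁ + (1−π)·p₀ = 0.495×0.866 + 0.505×0.189 = 0.52411.
Under exogeneity, PAF = [P(Y=1) − p₀] / P(Y=1).
PAF = (0.52411 − 0.189) / 0.52411 ≈ 0.6394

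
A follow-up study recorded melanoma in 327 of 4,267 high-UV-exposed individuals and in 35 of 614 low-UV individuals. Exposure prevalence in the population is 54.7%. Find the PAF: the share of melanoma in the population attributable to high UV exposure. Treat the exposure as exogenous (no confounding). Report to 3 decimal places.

PAF ≈ 0.159

p₁ = P(outcome | exposed) = 327/4267 = 0.076635
p₀ = P(outcome | unexposed) = 35/614 = 0.057003
Overall risk P(Y=1) = π·p₁ + (1−π)·p₀ = 0.547×0.076635 + 0.453×0.057003 = 0.067742.
Under exogeneity, PAF = [P(Y=1) − p₀] / P(Y=1).
PAF = (0.067742 − 0.057003) / 0.067742 ≈ 0.1585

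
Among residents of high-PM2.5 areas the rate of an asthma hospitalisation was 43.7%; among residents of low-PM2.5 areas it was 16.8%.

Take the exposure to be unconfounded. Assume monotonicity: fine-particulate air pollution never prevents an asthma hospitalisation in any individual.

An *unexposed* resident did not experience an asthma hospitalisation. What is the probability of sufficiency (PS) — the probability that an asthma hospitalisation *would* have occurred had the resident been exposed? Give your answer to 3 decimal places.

p₁ = 0.437, p₀ = 0.168.
Under exogeneity and monotonicity, PS = (p₁ − p₀) / (1 − p₀).
PS = (0.437 − 0.168) / (1 − 0.168) = 0.269 / 0.832 ≈ 0.3233

PS ≈ 0.323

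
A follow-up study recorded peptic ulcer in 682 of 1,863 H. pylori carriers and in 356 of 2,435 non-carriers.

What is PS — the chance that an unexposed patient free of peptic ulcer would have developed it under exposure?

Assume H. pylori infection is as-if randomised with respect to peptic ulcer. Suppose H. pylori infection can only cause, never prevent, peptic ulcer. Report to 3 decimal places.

PS ≈ 0.258

p₁ = P(outcome | exposed) = 682/1863 = 0.36608
p₀ = P(outcome | unexposed) = 356/2435 = 0.1462
Under exogeneity and monotonicity, PS = (p₁ − p₀) / (1 − p₀).
PS = (0.36608 − 0.1462) / (1 − 0.1462) = 0.21987 / 0.8538 ≈ 0.2575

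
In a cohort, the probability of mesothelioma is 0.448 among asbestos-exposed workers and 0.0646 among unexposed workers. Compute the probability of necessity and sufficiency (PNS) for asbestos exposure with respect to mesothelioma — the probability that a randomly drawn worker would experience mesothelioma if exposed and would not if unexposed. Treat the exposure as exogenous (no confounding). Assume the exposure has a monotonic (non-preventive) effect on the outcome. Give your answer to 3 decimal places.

PNS ≈ 0.383

Let p₁ = 0.448, p₀ = 0.0646.
Under exogeneity and monotonicity, PNS = p₁ − p₀.
PNS = 0.448 − 0.0646 = 0.3834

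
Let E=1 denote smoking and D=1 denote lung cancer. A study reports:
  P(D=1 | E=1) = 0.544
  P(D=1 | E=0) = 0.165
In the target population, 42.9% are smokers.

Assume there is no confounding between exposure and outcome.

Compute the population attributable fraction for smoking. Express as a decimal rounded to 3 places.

PAF ≈ 0.496

Let p₁ = 0.544, p₀ = 0.165.
Overall risk P(Y=1) = π·p₁ + (1−π)·p₀ = 0.429×0.544 + 0.571×0.165 = 0.32759.
Under exogeneity, PAF = [P(Y=1) − p₀] / P(Y=1).
PAF = (0.32759 − 0.165) / 0.32759 ≈ 0.4963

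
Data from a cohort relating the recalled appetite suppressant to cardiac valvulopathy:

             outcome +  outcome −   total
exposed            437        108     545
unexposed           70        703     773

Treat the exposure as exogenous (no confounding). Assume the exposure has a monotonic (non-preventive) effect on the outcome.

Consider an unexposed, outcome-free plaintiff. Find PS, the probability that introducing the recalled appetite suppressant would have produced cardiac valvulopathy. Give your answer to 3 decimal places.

PS ≈ 0.782

p₁ = P(outcome | exposed) = 437/545 = 0.80183
p₀ = P(outcome | unexposed) = 70/773 = 0.090556
Under exogeneity and monotonicity, PS = (p₁ − p₀) / (1 − p₀).
PS = (0.80183 − 0.090556) / (1 − 0.090556) = 0.71128 / 0.90944 ≈ 0.7821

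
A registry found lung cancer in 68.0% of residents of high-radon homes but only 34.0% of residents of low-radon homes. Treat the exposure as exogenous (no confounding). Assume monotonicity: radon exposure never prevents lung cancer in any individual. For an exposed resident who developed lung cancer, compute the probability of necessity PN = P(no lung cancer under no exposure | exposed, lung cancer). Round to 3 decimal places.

PN ≈ 0.500

p₁ = 0.68, p₀ = 0.34.
Under exogeneity and monotonicity, PN = (p₁ − p₀) / p₁.
PN = (0.68 − 0.34) / 0.68 = 0.34 / 0.68 ≈ 0.5000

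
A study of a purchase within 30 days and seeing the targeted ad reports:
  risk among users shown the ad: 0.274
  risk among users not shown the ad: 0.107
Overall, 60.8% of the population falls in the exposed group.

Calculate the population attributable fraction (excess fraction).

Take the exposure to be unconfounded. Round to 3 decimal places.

Let p₁ = 0.274, p₀ = 0.107.
Overall risk P(Y=1) = π·p₁ + (1−π)·p₀ = 0.608×0.274 + 0.392×0.107 = 0.20854.
Under exogeneity, PAF = [P(Y=1) − p₀] / P(Y=1).
PAF = (0.20854 − 0.107) / 0.20854 ≈ 0.4869

PAF ≈ 0.487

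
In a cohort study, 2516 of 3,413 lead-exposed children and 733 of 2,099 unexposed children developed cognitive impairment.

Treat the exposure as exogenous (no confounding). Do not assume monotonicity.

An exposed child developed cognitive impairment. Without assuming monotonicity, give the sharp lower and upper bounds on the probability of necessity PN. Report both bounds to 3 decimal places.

0.526 ≤ PN ≤ 0.883

p₁ = P(outcome | exposed) = 2516/3413 = 0.73718
p₀ = P(outcome | unexposed) = 733/2099 = 0.34921
Under exogeneity alone the bounds on PN are max{0,(p₁−p₀)/p₁} ≤ PN ≤ min{1,(1−p₀)/p₁}.
  lower = (p₁ − p₀)/p₁ = 0.38797 / 0.73718 ≈ 0.5263
  upper = min{1, (1 − p₀)/p₁} = 0.65079 / 0.73718 ≈ 0.8828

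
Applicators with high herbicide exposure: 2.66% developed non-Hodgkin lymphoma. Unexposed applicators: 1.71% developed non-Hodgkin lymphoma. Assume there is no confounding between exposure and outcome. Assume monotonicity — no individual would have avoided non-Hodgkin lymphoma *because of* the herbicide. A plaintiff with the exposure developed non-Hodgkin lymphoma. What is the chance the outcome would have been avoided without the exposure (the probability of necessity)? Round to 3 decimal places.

p₁ = 0.0266, p₀ = 0.0171.
Under exogeneity and monotonicity, PN = (p₁ − p₀) / p₁.
PN = (0.0266 − 0.0171) / 0.0266 = 0.0095 / 0.0266 ≈ 0.3571

PN ≈ 0.357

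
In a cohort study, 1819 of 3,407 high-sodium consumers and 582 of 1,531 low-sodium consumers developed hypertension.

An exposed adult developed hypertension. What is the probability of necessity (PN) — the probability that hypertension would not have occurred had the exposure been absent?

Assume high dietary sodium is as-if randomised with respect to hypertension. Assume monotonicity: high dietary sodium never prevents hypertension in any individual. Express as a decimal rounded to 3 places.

p₁ = P(outcome | exposed) = 1819/3407 = 0.5339
p₀ = P(outcome | unexposed) = 582/1531 = 0.38014
Under exogeneity and monotonicity, PN = (p₁ − p₀) / p₁.
PN = (0.5339 − 0.38014) / 0.5339 = 0.15376 / 0.5339 ≈ 0.2880

PN ≈ 0.288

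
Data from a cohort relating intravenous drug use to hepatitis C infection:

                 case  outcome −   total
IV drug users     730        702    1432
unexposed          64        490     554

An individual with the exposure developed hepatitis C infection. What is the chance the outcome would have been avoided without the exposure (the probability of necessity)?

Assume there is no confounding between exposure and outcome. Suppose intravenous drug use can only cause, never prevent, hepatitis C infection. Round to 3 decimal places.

PN ≈ 0.773

p₁ = P(outcome | exposed) = 730/1432 = 0.50978
p₀ = P(outcome | unexposed) = 64/554 = 0.11552
Under exogeneity and monotonicity, PN = (p₁ − p₀)/p₁.
PN = (0.50978 − 0.11552) / 0.50978 ≈ 0.7734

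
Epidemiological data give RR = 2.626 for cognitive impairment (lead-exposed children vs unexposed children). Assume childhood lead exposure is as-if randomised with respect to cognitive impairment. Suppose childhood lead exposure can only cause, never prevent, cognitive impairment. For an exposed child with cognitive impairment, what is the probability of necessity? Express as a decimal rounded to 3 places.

Under exogeneity and monotonicity, PN = (RR − 1) / RR = 1 − 1/RR.
PN = (2.626 − 1) / 2.626 = 1.626 / 2.626 ≈ 0.6192

PN ≈ 0.619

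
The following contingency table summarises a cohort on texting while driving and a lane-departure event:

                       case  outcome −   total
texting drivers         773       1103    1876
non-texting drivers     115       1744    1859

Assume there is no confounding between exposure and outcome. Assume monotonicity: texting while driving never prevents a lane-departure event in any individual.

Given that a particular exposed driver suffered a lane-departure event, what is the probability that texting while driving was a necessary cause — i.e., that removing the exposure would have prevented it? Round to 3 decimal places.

p₁ = P(outcome | exposed) = 773/1876 = 0.41205
p₀ = P(outcome | unexposed) = 115/1859 = 0.061861
Under exogeneity and monotonicity, PN = (p₁ − p₀) / p₁.
PN = (0.41205 − 0.061861) / 0.41205 = 0.35019 / 0.41205 ≈ 0.8499

PN ≈ 0.850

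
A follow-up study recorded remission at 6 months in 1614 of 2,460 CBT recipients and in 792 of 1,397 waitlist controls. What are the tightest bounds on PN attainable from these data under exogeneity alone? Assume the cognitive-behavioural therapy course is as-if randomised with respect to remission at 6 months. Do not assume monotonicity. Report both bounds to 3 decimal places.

p₁ = P(outcome | exposed) = 1614/2460 = 0.6561
p₀ = P(outcome | unexposed) = 792/1397 = 0.56693
Under exogeneity alone the bounds on PN are max{0,(p₁−p₀)/p₁} ≤ PN ≤ min{1,(1−p₀)/p₁}.
  lower = (p₁ − p₀)/p₁ = 0.089168 / 0.6561 ≈ 0.1359
  upper = min{1, (1 − p₀)/p₁} = 0.43307 / 0.6561 ≈ 0.6601

0.136 ≤ PN ≤ 0.660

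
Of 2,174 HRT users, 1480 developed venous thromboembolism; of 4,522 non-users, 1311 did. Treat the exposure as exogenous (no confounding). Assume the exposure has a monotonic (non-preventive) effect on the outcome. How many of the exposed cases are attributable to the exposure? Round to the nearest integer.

about 850 cases

p₁ = P(outcome | exposed) = 1480/2174 = 0.68077
p₀ = P(outcome | unexposed) = 1311/4522 = 0.28992
PN = (p₁ − p₀)/p₁ = (0.68077 − 0.28992) / 0.68077 ≈ 0.57414.
Attributable cases ≈ PN × (exposed cases) = 0.57414 × 1480 ≈ 849.72.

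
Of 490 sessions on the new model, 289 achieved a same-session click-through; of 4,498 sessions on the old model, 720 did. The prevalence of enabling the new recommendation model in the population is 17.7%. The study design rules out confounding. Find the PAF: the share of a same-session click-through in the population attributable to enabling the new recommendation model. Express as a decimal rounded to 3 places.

p₁ = P(outcome | exposed) = 289/490 = 0.5898
p₀ = P(outcome | unexposed) = 720/4498 = 0.16007
Overall risk P(Y=1) = π·p₁ + (1−π)·p₀ = 0.177×0.5898 + 0.823×0.16007 = 0.23613.
Under exogeneity, PAF = [P(Y=1) − p₀] / P(Y=1).
PAF = (0.23613 − 0.16007) / 0.23613 ≈ 0.3221

PAF ≈ 0.322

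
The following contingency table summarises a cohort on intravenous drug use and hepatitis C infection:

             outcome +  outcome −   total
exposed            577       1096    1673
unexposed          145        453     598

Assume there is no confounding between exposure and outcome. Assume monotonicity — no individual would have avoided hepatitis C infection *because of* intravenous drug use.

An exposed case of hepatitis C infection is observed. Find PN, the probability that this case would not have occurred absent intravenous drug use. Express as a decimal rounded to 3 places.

p₁ = P(outcome | exposed) = 577/1673 = 0.34489
p₀ = P(outcome | unexposed) = 145/598 = 0.24247
Under exogeneity and monotonicity, PN = (p₁ − p₀) / p₁.
PN = (0.34489 − 0.24247) / 0.34489 = 0.10241 / 0.34489 ≈ 0.2969

PN ≈ 0.297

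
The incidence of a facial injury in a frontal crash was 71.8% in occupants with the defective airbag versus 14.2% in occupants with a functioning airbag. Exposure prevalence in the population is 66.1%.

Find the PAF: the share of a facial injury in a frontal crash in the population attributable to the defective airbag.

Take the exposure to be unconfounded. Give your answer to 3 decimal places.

PAF ≈ 0.728

p₁ = 0.718, p₀ = 0.142.
Overall risk P(Y=1) = π·p₁ + (1−π)·p₀ = 0.661×0.718 + 0.339×0.142 = 0.52274.
Under exogeneity, PAF = [P(Y=1) − p₀] / P(Y=1).
PAF = (0.52274 − 0.142) / 0.52274 ≈ 0.7284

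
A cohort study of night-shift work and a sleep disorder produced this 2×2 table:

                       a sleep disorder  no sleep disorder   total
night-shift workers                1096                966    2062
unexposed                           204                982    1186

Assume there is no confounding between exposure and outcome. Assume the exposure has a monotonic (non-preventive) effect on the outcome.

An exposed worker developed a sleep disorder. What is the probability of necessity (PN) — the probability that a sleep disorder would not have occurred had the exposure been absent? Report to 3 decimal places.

PN ≈ 0.676

p₁ = P(outcome | exposed) = 1096/2062 = 0.53152
p₀ = P(outcome | unexposed) = 204/1186 = 0.17201
Under exogeneity and monotonicity, PN = (p₁ − p₀)/p₁.
PN = (0.53152 − 0.17201) / 0.53152 ≈ 0.6764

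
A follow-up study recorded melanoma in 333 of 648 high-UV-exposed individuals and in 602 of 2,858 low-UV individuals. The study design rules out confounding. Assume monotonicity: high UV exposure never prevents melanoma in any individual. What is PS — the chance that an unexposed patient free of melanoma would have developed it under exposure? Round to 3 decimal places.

p₁ = P(outcome | exposed) = 333/648 = 0.51389
p₀ = P(outcome | unexposed) = 602/2858 = 0.21064
Under exogeneity and monotonicity, PS = (p₁ − p₀) / (1 − p₀).
PS = (0.51389 − 0.21064) / (1 − 0.21064) = 0.30325 / 0.78936 ≈ 0.3842

PS ≈ 0.384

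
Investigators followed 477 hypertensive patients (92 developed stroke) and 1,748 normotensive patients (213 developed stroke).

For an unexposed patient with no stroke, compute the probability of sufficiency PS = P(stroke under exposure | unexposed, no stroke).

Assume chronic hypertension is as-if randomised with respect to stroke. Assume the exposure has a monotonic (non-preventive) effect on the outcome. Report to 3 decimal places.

PS ≈ 0.081

p₁ = P(outcome | exposed) = 92/477 = 0.19287
p₀ = P(outcome | unexposed) = 213/1748 = 0.12185
Under exogeneity and monotonicity, PS = (p₁ − p₀) / (1 − p₀).
PS = (0.19287 − 0.12185) / (1 − 0.12185) = 0.071019 / 0.87815 ≈ 0.0809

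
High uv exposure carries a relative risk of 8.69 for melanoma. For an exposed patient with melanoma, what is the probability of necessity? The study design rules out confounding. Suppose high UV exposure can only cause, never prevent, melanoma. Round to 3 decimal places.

Under exogeneity and monotonicity, PN = (RR − 1) / RR = 1 − 1/RR.
PN = (8.69 − 1) / 8.69 = 7.69 / 8.69 ≈ 0.8849

PN ≈ 0.885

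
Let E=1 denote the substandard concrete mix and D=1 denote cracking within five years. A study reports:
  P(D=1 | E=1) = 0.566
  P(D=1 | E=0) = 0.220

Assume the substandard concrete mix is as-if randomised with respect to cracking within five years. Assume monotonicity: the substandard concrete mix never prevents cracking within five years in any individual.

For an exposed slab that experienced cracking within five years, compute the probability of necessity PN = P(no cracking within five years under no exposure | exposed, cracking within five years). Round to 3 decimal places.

PN ≈ 0.611

Let p₁ = 0.566, p₀ = 0.22.
Under exogeneity and monotonicity, PN = (p₁ − p₀) / p₁.
PN = (0.566 − 0.22) / 0.566 = 0.346 / 0.566 ≈ 0.6113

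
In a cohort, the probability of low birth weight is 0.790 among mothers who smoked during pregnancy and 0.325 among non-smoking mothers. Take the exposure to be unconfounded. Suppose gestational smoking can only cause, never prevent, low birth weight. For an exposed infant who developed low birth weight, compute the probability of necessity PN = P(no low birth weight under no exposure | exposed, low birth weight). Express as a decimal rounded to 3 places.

PN ≈ 0.589

Let p₁ = 0.79, p₀ = 0.325.
Under exogeneity and monotonicity, PN = (p₁ − p₀) / p₁.
PN = (0.79 − 0.325) / 0.79 = 0.465 / 0.79 ≈ 0.5886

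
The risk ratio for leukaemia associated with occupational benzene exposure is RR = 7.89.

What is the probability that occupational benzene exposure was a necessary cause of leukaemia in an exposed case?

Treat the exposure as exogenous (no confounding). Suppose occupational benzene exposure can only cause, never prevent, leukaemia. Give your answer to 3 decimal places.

Under exogeneity and monotonicity, PN = (RR − 1) / RR = 1 − 1/RR.
PN = (7.89 − 1) / 7.89 = 6.89 / 7.89 ≈ 0.8733

PN ≈ 0.873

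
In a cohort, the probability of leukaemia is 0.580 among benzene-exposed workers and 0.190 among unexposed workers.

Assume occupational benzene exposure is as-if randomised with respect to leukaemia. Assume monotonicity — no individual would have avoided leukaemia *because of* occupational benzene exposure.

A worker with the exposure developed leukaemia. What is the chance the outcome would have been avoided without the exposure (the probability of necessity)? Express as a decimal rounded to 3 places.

PN ≈ 0.672

Let p₁ = 0.58, p₀ = 0.19.
Under exogeneity and monotonicity, PN = (p₁ − p₀) / p₁.
PN = (0.58 − 0.19) / 0.58 = 0.39 / 0.58 ≈ 0.6724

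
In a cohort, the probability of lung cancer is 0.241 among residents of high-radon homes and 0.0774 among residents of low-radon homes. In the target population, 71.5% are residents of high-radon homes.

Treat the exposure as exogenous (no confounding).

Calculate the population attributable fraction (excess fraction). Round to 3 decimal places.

PAF ≈ 0.602

Let p₁ = 0.241, p₀ = 0.0774.
Overall risk P(Y=1) = π·p₁ + (1−π)·p₀ = 0.715×0.241 + 0.285×0.0774 = 0.19437.
Under exogeneity, PAF = [P(Y=1) − p₀] / P(Y=1).
PAF = (0.19437 − 0.0774) / 0.19437 ≈ 0.6018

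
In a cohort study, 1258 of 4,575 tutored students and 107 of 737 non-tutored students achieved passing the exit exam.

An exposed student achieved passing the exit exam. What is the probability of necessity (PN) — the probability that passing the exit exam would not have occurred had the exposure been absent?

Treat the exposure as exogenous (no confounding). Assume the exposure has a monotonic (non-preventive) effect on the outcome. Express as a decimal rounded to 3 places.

p₁ = P(outcome | exposed) = 1258/4575 = 0.27497
p₀ = P(outcome | unexposed) = 107/737 = 0.14518
Under exogeneity and monotonicity, PN = (p₁ − p₀) / p₁.
PN = (0.27497 − 0.14518) / 0.27497 = 0.12979 / 0.27497 ≈ 0.4720

PN ≈ 0.472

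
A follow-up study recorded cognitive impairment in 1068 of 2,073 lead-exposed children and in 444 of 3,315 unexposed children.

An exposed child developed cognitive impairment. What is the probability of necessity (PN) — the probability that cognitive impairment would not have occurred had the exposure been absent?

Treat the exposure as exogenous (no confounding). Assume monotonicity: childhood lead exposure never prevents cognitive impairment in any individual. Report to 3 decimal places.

PN ≈ 0.740

p₁ = P(outcome | exposed) = 1068/2073 = 0.5152
p₀ = P(outcome | unexposed) = 444/3315 = 0.13394
Under exogeneity and monotonicity, PN = (p₁ − p₀) / p₁.
PN = (0.5152 − 0.13394) / 0.5152 = 0.38126 / 0.5152 ≈ 0.7400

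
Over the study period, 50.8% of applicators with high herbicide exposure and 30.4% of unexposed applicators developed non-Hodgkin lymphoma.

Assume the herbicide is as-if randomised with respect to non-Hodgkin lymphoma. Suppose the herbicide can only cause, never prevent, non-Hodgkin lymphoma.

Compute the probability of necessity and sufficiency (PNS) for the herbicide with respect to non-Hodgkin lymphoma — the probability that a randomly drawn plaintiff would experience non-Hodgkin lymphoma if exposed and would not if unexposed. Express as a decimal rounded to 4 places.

p₁ = 0.508, p₀ = 0.304.
Under exogeneity and monotonicity, PNS = p₁ − p₀.
PNS = 0.508 − 0.304 = 0.204

PNS ≈ 0.2040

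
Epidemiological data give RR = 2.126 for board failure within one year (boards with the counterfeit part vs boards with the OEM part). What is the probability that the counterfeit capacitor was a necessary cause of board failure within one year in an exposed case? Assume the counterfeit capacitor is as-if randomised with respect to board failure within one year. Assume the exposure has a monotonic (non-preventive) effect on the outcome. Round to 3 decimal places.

PN ≈ 0.530

Under exogeneity and monotonicity, PN = (RR − 1) / RR = 1 − 1/RR.
PN = (2.126 − 1) / 2.126 = 1.126 / 2.126 ≈ 0.5296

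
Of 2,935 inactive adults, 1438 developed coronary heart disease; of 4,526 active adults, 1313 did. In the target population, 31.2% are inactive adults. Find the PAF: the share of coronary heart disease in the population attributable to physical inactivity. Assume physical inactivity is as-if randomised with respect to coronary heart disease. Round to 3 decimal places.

p₁ = P(outcome | exposed) = 1438/2935 = 0.48995
p₀ = P(outcome | unexposed) = 1313/4526 = 0.2901
Overall risk P(Y=1) = π·p₁ + (1−π)·p₀ = 0.312×0.48995 + 0.688×0.2901 = 0.35245.
Under exogeneity, PAF = [P(Y=1) − p₀] / P(Y=1).
PAF = (0.35245 − 0.2901) / 0.35245 ≈ 0.1769

PAF ≈ 0.177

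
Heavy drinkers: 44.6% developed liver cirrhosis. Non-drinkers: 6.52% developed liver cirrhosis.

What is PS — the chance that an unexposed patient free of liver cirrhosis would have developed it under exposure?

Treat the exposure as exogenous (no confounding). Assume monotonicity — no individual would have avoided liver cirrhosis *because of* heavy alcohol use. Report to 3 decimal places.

p₁ = 0.446, p₀ = 0.0652.
Under exogeneity and monotonicity, PS = (p₁ − p₀) / (1 − p₀).
PS = (0.446 − 0.0652) / (1 − 0.0652) = 0.3808 / 0.9348 ≈ 0.4074

PS ≈ 0.407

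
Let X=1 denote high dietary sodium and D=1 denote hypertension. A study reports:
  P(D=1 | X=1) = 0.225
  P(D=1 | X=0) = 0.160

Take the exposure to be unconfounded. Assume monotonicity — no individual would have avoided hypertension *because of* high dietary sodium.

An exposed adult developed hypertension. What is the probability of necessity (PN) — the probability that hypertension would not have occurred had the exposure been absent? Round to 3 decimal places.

Let p₁ = 0.225, p₀ = 0.16.
Under exogeneity and monotonicity, PN = (p₁ − p₀) / p₁.
PN = (0.225 − 0.16) / 0.225 = 0.065 / 0.225 ≈ 0.2889

PN ≈ 0.289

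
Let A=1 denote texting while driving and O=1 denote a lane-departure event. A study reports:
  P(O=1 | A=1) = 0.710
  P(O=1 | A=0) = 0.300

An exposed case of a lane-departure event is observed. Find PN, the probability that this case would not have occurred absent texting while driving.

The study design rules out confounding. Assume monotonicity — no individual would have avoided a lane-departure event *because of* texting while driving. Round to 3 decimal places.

Let p₁ = 0.71, p₀ = 0.3.
Under exogeneity and monotonicity, PN = (p₁ − p₀) / p₁.
PN = (0.71 − 0.3) / 0.71 = 0.41 / 0.71 ≈ 0.5775

PN ≈ 0.577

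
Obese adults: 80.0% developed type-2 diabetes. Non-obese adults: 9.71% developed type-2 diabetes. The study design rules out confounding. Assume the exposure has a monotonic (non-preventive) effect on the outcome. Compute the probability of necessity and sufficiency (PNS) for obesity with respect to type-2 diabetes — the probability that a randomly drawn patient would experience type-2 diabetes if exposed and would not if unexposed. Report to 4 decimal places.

PNS ≈ 0.7029

p₁ = 0.8, p₀ = 0.0971.
Under exogeneity and monotonicity, PNS = p₁ − p₀.
PNS = 0.8 − 0.0971 = 0.7029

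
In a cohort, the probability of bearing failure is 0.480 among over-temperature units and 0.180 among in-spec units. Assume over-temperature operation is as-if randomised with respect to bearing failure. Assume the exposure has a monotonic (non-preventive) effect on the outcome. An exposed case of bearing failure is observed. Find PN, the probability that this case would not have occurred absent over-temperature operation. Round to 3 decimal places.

Let p₁ = 0.48, p₀ = 0.18.
Under exogeneity and monotonicity, PN = (p₁ − p₀) / p₁.
PN = (0.48 − 0.18) / 0.48 = 0.3 / 0.48 ≈ 0.6250

PN ≈ 0.625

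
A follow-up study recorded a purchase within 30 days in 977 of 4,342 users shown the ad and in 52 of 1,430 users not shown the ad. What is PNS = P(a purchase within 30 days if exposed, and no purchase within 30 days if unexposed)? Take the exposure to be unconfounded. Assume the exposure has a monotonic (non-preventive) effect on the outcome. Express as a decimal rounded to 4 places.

PNS ≈ 0.1886

p₁ = P(outcome | exposed) = 977/4342 = 0.22501
p₀ = P(outcome | unexposed) = 52/1430 = 0.036364
Under exogeneity and monotonicity, PNS = p₁ − p₀.
PNS = 0.22501 − 0.036364 = 0.18865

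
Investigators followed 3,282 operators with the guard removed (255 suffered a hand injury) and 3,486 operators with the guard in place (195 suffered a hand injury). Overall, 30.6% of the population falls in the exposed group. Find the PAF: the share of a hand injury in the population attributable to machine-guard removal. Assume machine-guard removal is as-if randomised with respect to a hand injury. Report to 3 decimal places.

p₁ = P(outcome | exposed) = 255/3282 = 0.077697
p₀ = P(outcome | unexposed) = 195/3486 = 0.055938
Overall risk P(Y=1) = π·p₁ + (1−π)·p₀ = 0.306×0.077697 + 0.694×0.055938 = 0.062596.
Under exogeneity, PAF = [P(Y=1) − p₀] / P(Y=1).
PAF = (0.062596 − 0.055938) / 0.062596 ≈ 0.1064

PAF ≈ 0.106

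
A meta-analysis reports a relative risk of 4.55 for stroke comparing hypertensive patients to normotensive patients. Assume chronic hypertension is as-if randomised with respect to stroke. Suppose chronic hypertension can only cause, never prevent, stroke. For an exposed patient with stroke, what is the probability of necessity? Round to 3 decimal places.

PN ≈ 0.780

Under exogeneity and monotonicity, PN = (RR − 1) / RR = 1 − 1/RR.
PN = (4.55 − 1) / 4.55 = 3.55 / 4.55 ≈ 0.7802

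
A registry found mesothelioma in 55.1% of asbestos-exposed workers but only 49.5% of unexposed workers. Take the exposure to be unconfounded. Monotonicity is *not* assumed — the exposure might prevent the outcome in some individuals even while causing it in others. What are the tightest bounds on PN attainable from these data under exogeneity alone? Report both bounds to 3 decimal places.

0.102 ≤ PN ≤ 0.917

p₁ = 0.551, p₀ = 0.495.
Under exogeneity alone the bounds on PN are max{0,(p₁−p₀)/p₁} ≤ PN ≤ min{1,(1−p₀)/p₁}.
  lower = (p₁ − p₀)/p₁ = 0.056 / 0.551 ≈ 0.1016
  upper = min{1, (1 − p₀)/p₁} = 0.505 / 0.551 ≈ 0.9165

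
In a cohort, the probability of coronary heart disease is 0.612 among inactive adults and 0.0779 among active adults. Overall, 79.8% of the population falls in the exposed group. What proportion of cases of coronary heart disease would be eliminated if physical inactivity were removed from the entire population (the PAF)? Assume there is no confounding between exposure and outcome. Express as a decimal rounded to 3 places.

PAF ≈ 0.845

Let p₁ = 0.612, p₀ = 0.0779.
Overall risk P(Y=1) = π·p₁ + (1−π)·p₀ = 0.798×0.612 + 0.202×0.0779 = 0.50411.
Under exogeneity, PAF = [P(Y=1) − p₀] / P(Y=1).
PAF = (0.50411 − 0.0779) / 0.50411 ≈ 0.8455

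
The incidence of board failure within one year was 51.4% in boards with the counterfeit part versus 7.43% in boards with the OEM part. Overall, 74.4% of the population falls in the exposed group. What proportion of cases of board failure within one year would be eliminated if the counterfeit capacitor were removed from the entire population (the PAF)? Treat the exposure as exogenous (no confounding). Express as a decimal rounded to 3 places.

p₁ = 0.514, p₀ = 0.0743.
Overall risk P(Y=1) = π·p₁ + (1−π)·p₀ = 0.744×0.514 + 0.256×0.0743 = 0.40144.
Under exogeneity, PAF = [P(Y=1) − p₀] / P(Y=1).
PAF = (0.40144 − 0.0743) / 0.40144 ≈ 0.8149

PAF ≈ 0.815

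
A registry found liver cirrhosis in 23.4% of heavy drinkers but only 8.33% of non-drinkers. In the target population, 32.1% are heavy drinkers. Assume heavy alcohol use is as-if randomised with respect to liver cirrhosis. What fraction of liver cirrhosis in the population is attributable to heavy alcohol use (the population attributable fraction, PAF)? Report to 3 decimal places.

PAF ≈ 0.367

p₁ = 0.234, p₀ = 0.0833.
Overall risk P(Y=1) = π·p₁ + (1−π)·p₀ = 0.321×0.234 + 0.679×0.0833 = 0.13167.
Under exogeneity, PAF = [P(Y=1) − p₀] / P(Y=1).
PAF = (0.13167 − 0.0833) / 0.13167 ≈ 0.3674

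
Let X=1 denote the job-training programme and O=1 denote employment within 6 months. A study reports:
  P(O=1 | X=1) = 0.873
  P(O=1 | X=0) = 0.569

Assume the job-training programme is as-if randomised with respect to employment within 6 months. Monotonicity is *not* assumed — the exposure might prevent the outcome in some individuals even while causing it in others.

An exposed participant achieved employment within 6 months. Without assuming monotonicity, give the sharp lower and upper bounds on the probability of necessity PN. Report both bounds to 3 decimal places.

0.348 ≤ PN ≤ 0.494

Let p₁ = 0.873, p₀ = 0.569.
Under exogeneity alone the bounds on PN are max{0,(p₁−p₀)/p₁} ≤ PN ≤ min{1,(1−p₀)/p₁}.
  lower = (p₁ − p₀)/p₁ = 0.304 / 0.873 ≈ 0.3482
  upper = min{1, (1 − p₀)/p₁} = 0.431 / 0.873 ≈ 0.4937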